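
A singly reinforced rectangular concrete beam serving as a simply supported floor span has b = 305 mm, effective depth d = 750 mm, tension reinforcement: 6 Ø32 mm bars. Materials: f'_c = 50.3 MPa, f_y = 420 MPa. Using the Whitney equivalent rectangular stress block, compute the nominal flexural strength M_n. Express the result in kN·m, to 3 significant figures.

A_s = 6 × 804 = 4824 mm².
T = A_s f_y = 4824 × 420 = 2026080 N = 2026.08 kN.
From C = T: a = T/(0.85 f'_c b) = 2026080/(0.85 × 50.3 × 305) = 155.37 mm.
M_n = T(d − a/2) = 2026.08 kN × (750 − 77.685) mm = 1362.16 kN·m.

M_n ≈ 1360 kN·m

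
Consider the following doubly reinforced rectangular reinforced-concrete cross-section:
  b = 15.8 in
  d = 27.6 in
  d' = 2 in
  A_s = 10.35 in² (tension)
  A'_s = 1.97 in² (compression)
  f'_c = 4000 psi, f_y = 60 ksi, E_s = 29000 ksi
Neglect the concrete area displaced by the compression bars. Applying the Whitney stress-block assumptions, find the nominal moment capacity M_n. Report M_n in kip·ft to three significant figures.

Assume both steels yield.
a = (A_s − A'_s) f_y/(0.85 f'_c b) = (10.35 − 1.97) × 60/(0.85 × 4 × 15.8) = 9.360 in.
c = a/β₁ = 9.360/0.85 = 11.012 in; ε'_s = 0.003(c − d')/c = 0.0025 ≥ ε_y = 0.0021, so the compression steel yields.
M_n = (A_s − A'_s) f_y (d − a/2) + A'_s f_y (d − d') = 502.8 × (27.6 − 4.68) + 118.2 × (27.6 − 2) = 11524.2 + 3025.9 = 14550.1 kip·in = 14550.1/12 = 1212.51 kip·ft.

M_n ≈ 1210 kip·ft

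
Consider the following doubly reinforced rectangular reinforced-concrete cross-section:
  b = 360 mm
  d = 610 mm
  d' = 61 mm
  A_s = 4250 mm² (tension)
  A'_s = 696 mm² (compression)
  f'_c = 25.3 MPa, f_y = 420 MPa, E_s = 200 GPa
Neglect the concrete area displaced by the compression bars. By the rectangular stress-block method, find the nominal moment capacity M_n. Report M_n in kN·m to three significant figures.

M_n ≈ 927 kN·m

Assume both tension and compression steel yield.
Net tension couple steel: A_s − A'_s = 3554 mm².
a = (A_s − A'_s) f_y / (0.85 f'_c b) = 1492680/(0.85 × 25.3 × 360) = 192.81 mm.
c = a/β₁ = 192.81/0.85 = 226.84 mm; ε'_s = 0.003(c − d')/c = 0.0022 ≥ f_y/E_s = 0.0021, so compression steel does yield.
M_n = (A_s − A'_s) f_y (d − a/2) + A'_s f_y (d − d') = [1492680 × (610 − 96.405) + 292320 × (610 − 61)] × 10⁻⁶ = 766.63 + 160.48 = 927.11 kN·m.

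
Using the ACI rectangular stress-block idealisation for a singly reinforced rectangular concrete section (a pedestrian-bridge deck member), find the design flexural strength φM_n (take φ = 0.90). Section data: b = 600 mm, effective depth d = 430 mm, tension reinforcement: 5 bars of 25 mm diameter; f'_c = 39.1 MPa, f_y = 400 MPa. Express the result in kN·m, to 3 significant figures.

φM_n ≈ 358 kN·m

A_s = 5 × 491 = 2455 mm².
T = A_s f_y = 2455 × 400 = 982000 N = 982 kN.
From C = T: a = T/(0.85 f'_c b) = 982000/(0.85 × 39.1 × 600) = 49.25 mm.
M_n = T(d − a/2) = 982 kN × (430 − 24.625) mm = 398.08 kN·m.
φM_n = 0.90 × 398.08 = 358.27 kN·m.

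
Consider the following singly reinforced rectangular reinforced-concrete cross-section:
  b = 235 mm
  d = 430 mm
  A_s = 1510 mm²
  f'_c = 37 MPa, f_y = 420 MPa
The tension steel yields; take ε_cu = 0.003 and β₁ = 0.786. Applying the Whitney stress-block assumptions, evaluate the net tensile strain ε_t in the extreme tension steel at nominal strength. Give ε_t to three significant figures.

a = A_s f_y/(0.85 f'_c b) = 85.81 mm.
β₁ = 0.786, so c = a/β₁ = 85.81/0.786 = 109.17 mm.
From the linear strain diagram with ε_cu = 0.003: ε_t = 0.003 (d − c)/c = 0.003 × (430 − 109.17)/109.17 = 0.00882.
Since ε_t ≥ 0.005, the section is tension-controlled.

ε_t ≈ 0.00882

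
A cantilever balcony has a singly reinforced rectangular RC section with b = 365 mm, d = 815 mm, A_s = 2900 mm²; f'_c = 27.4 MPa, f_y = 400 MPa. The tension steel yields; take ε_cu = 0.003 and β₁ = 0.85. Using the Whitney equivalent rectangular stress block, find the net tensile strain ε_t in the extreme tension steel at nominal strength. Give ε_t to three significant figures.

a = A_s f_y/(0.85 f'_c b) = 136.46 mm.
β₁ = 0.85, so c = a/β₁ = 136.46/0.85 = 160.54 mm.
From the linear strain diagram with ε_cu = 0.003: ε_t = 0.003 (d − c)/c = 0.003 × (815 − 160.54)/160.54 = 0.0122.
Since ε_t ≥ 0.005, the section is tension-controlled.

ε_t ≈ 0.0122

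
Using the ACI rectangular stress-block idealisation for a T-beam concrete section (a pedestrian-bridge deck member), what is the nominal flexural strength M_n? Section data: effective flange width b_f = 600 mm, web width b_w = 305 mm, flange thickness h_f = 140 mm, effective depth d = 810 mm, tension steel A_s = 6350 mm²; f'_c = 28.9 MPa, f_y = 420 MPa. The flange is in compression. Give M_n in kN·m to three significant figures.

Tension: T = A_s f_y = 6350 × 420 = 2667000 N.
Try a within the flange: a = T/(0.85 f'_c b_f) = 2667000/(0.85 × 28.9 × 600) = 180.95 mm.
a = 180.95 > h_f = 140 mm: the block extends into the web. Split into flange-overhang and web parts.
C_f = 0.85 f'_c (b_f − b_w) h_f = 0.85 × 28.9 × (600 − 305) × 140 = 1014535 N.
Remaining web compression depth: a_w = (T − C_f)/(0.85 f'_c b_w) = (2667000 − 1014535)/(0.85 × 28.9 × 305) = 220.55 mm.
M_n = C_f(d − h_f/2) + (T − C_f)(d − a_w/2) = 1014535 × (810 − 70) + 1652465 × (810 − 110.275) = 750.76 + 1156.27 = 1907.03 × 10⁶ N·mm.
M_n = 1907.03 kN·m.

M_n ≈ 1910 kN·m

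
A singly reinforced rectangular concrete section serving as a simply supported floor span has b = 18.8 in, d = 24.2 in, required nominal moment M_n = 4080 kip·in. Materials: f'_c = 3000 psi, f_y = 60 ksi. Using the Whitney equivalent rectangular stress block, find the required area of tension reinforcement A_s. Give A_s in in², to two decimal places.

A_s ≈ 3.05 in²

From M_n = 0.85 f'_c a b (d − a/2):
a = d − √(d² − 2M_n/(0.85 f'_c b)) = 24.2 − √(24.2² − 2 × 4080/(0.85 × 3 × 18.8)) = 3.818 in.
A_s = 0.85 f'_c a b / f_y = 0.85 × 3 × 3.818 × 18.8 / 60 = 3.051 in².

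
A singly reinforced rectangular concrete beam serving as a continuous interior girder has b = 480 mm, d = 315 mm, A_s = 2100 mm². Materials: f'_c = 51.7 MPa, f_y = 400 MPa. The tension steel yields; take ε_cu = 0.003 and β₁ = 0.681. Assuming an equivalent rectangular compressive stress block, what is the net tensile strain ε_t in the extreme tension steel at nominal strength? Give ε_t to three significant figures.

a = A_s f_y/(0.85 f'_c b) = 39.82 mm.
β₁ = 0.681, so c = a/β₁ = 39.82/0.681 = 58.47 mm.
From the linear strain diagram with ε_cu = 0.003: ε_t = 0.003 (d − c)/c = 0.003 × (315 − 58.47)/58.47 = 0.0132.
Since ε_t ≥ 0.005, the section is tension-controlled.

ε_t ≈ 0.0132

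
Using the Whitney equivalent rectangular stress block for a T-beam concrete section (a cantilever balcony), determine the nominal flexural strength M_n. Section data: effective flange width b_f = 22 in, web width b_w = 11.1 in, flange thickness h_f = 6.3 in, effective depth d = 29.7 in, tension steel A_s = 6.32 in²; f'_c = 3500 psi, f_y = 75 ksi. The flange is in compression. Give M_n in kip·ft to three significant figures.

Tension: T = A_s f_y = 6.32 × 75 = 474 kips.
Try a within the flange: a = T/(0.85 f'_c b_f) = 474/(0.85 × 3.5 × 22) = 7.242 in.
a = 7.242 > h_f = 6.3 in: the block extends into the web. Split into flange-overhang and web parts.
C_f = 0.85 f'_c (b_f − b_w) h_f = 0.85 × 3.5 × (22 − 11.1) × 6.3 = 204.3 kips.
Remaining web compression depth: a_w = (T − C_f)/(0.85 f'_c b_w) = (474 − 204.3)/(0.85 × 3.5 × 11.1) = 8.167 in.
M_n = C_f(d − h_f/2) + (T − C_f)(d − a_w/2) = 204.3 × (29.7 − 3.15) + 269.7 × (29.7 − 4.0835) = 5424.2 + 6908.8 = 12333.0 kip·in.
M_n = 12333.0/12 = 1027.75 kip·ft.

M_n ≈ 1030 kip·ft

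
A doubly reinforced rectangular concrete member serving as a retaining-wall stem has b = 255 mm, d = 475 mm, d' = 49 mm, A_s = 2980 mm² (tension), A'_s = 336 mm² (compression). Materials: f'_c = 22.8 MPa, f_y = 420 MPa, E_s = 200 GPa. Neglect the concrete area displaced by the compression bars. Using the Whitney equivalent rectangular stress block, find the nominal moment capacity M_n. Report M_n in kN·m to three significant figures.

Assume both tension and compression steel yield.
Net tension couple steel: A_s − A'_s = 2644 mm².
a = (A_s − A'_s) f_y / (0.85 f'_c b) = 1110480/(0.85 × 22.8 × 255) = 224.71 mm.
c = a/β₁ = 224.71/0.85 = 264.36 mm; ε'_s = 0.003(c − d')/c = 0.0024 ≥ f_y/E_s = 0.0021, so compression steel does yield.
M_n = (A_s − A'_s) f_y (d − a/2) + A'_s f_y (d − d') = [1110480 × (475 − 112.355) + 141120 × (475 − 49)] × 10⁻⁶ = 402.71 + 60.12 = 462.83 kN·m.

M_n ≈ 463 kN·m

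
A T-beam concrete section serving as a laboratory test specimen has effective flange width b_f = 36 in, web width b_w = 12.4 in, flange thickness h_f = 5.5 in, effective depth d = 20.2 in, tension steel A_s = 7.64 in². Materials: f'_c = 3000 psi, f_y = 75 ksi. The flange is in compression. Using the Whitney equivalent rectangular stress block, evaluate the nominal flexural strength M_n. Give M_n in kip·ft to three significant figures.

Tension: T = A_s f_y = 7.64 × 75 = 573 kips.
Try a within the flange: a = T/(0.85 f'_c b_f) = 573/(0.85 × 3 × 36) = 6.242 in.
a = 6.242 > h_f = 5.5 in: the block extends into the web. Split into flange-overhang and web parts.
C_f = 0.85 f'_c (b_f − b_w) h_f = 0.85 × 3 × (36 − 12.4) × 5.5 = 331.0 kips.
Remaining web compression depth: a_w = (T − C_f)/(0.85 f'_c b_w) = (573 − 331.0)/(0.85 × 3 × 12.4) = 7.653 in.
M_n = C_f(d − h_f/2) + (T − C_f)(d − a_w/2) = 331.0 × (20.2 − 2.75) + 242 × (20.2 − 3.8265) = 5776.0 + 3962.4 = 9738.4 kip·in.
M_n = 9738.4/12 = 811.53 kip·ft.

M_n ≈ 812 kip·ft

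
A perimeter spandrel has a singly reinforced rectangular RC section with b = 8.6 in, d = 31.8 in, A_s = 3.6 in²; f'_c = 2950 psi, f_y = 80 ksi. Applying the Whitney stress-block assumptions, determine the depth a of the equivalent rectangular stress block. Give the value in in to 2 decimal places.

a ≈ 13.36 in

T = A_s f_y = 3.6 × 80 = 288 kips.
a = T/(0.85 f'_c b) = 288/(0.85 × 2.95 × 8.6) = 13.36 in.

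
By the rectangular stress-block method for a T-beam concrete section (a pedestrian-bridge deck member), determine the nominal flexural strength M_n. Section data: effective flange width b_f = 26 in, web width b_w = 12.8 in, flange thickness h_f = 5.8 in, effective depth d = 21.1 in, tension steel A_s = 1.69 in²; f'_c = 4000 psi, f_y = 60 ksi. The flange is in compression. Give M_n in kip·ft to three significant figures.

M_n ≈ 173 kip·ft

Tension: T = A_s f_y = 1.69 × 60 = 101.4 kips.
Try a within the flange: a = T/(0.85 f'_c b_f) = 101.4/(0.85 × 4 × 26) = 1.147 in.
Since a = 1.147 ≤ h_f = 5.8 in, the stress block lies entirely in the flange; analyse as a rectangular beam of width b_f.
M_n = T(d − a/2) = 101.4 × (21.1 − 0.5735) = 2081.4 kip·in.
M_n = 2081.4/12 = 173.45 kip·ft.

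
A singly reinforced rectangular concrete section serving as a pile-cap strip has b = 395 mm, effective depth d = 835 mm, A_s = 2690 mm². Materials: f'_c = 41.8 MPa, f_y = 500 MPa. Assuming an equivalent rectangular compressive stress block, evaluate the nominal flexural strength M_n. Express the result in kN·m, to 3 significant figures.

T = A_s f_y = 2690 × 500 = 1345000 N = 1345 kN.
From C = T: a = T/(0.85 f'_c b) = 1345000/(0.85 × 41.8 × 395) = 95.84 mm.
M_n = T(d − a/2) = 1345 kN × (835 − 47.92) mm = 1058.62 kN·m.

M_n ≈ 1060 kN·m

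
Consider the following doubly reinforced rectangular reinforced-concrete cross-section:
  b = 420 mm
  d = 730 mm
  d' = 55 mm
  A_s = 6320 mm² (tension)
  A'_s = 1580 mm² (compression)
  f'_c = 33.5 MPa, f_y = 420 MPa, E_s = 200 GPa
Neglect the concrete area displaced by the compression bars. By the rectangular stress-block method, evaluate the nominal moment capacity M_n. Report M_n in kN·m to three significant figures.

M_n ≈ 1740 kN·m

Assume both tension and compression steel yield.
Net tension couple steel: A_s − A'_s = 4740 mm².
a = (A_s − A'_s) f_y / (0.85 f'_c b) = 1990800/(0.85 × 33.5 × 420) = 166.46 mm.
c = a/β₁ = 166.46/0.811 = 205.25 mm; ε'_s = 0.003(c − d')/c = 0.0022 ≥ f_y/E_s = 0.0021, so compression steel does yield.
M_n = (A_s − A'_s) f_y (d − a/2) + A'_s f_y (d − d') = [1990800 × (730 − 83.23) + 663600 × (730 − 55)] × 10⁻⁶ = 1287.59 + 447.93 = 1735.52 kN·m.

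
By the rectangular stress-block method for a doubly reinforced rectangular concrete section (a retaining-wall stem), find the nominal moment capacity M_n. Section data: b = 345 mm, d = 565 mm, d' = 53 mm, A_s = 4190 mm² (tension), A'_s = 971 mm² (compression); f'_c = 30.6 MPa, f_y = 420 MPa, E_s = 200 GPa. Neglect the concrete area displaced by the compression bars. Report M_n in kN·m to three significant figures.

M_n ≈ 871 kN·m

Assume both tension and compression steel yield.
Net tension couple steel: A_s − A'_s = 3219 mm².
a = (A_s − A'_s) f_y / (0.85 f'_c b) = 1351980/(0.85 × 30.6 × 345) = 150.66 mm.
c = a/β₁ = 150.66/0.831 = 181.30 mm; ε'_s = 0.003(c − d')/c = 0.0021 ≥ f_y/E_s = 0.0021, so compression steel does yield.
M_n = (A_s − A'_s) f_y (d − a/2) + A'_s f_y (d − d') = [1351980 × (565 − 75.33) + 407820 × (565 − 53)] × 10⁻⁶ = 662.02 + 208.80 = 870.82 kN·m.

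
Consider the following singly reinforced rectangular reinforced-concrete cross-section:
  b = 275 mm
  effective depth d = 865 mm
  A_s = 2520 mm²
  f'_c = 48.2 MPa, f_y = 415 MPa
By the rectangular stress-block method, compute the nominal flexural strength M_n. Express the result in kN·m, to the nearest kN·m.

M_n ≈ 856 kN·m

T = A_s f_y = 2520 × 415 = 1045800 N = 1045.8 kN.
From C = T: a = T/(0.85 f'_c b) = 1045800/(0.85 × 48.2 × 275) = 92.82 mm.
M_n = T(d − a/2) = 1045.8 kN × (865 − 46.41) mm = 856.08 kN·m.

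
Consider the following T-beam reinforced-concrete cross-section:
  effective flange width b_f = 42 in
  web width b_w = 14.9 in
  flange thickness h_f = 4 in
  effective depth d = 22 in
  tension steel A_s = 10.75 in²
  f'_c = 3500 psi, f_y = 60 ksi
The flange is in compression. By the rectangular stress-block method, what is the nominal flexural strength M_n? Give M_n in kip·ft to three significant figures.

Tension: T = A_s f_y = 10.75 × 60 = 645 kips.
Try a within the flange: a = T/(0.85 f'_c b_f) = 645/(0.85 × 3.5 × 42) = 5.162 in.
a = 5.162 > h_f = 4 in: the block extends into the web. Split into flange-overhang and web parts.
C_f = 0.85 f'_c (b_f − b_w) h_f = 0.85 × 3.5 × (42 − 14.9) × 4 = 322.5 kips.
Remaining web compression depth: a_w = (T − C_f)/(0.85 f'_c b_w) = (645 − 322.5)/(0.85 × 3.5 × 14.9) = 7.275 in.
M_n = C_f(d − h_f/2) + (T − C_f)(d − a_w/2) = 322.5 × (22 − 2) + 322.5 × (22 − 3.6375) = 6450.0 + 5921.9 = 12371.9 kip·in.
M_n = 12371.9/12 = 1030.99 kip·ft.

M_n ≈ 1030 kip·ft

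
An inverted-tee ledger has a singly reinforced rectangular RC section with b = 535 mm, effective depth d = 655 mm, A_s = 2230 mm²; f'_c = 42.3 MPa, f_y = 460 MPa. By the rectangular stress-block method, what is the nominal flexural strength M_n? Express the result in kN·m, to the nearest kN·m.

T = A_s f_y = 2230 × 460 = 1025800 N = 1025.8 kN.
From C = T: a = T/(0.85 f'_c b) = 1025800/(0.85 × 42.3 × 535) = 53.33 mm.
M_n = T(d − a/2) = 1025.8 kN × (655 − 26.665) mm = 644.55 kN·m.

M_n ≈ 645 kN·m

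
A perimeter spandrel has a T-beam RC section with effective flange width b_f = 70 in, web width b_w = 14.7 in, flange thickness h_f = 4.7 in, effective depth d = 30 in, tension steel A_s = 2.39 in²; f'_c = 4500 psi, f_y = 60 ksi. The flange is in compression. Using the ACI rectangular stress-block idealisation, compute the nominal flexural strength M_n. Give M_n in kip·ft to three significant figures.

Tension: T = A_s f_y = 2.39 × 60 = 143.4 kips.
Try a within the flange: a = T/(0.85 f'_c b_f) = 143.4/(0.85 × 4.5 × 70) = 0.536 in.
Since a = 0.536 ≤ h_f = 4.7 in, the stress block lies entirely in the flange; analyse as a rectangular beam of width b_f.
M_n = T(d − a/2) = 143.4 × (30 − 0.268) = 4263.6 kip·in.
M_n = 4263.6/12 = 355.30 kip·ft.

M_n ≈ 355 kip·ft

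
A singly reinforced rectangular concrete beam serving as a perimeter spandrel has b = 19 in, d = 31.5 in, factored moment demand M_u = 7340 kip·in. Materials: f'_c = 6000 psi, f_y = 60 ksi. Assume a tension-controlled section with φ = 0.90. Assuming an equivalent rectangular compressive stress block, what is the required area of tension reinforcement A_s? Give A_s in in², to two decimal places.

A_s ≈ 4.52 in²

M_n = M_u/φ = 7340/0.90 = 8155.56 kip·in.
From M_n = 0.85 f'_c a b (d − a/2):
a = d − √(d² − 2M_n/(0.85 f'_c b)) = 31.5 − √(31.5² − 2 × 8155.56/(0.85 × 6 × 19)) = 2.796 in.
A_s = 0.85 f'_c a b / f_y = 0.85 × 6 × 2.796 × 19 / 60 = 4.516 in².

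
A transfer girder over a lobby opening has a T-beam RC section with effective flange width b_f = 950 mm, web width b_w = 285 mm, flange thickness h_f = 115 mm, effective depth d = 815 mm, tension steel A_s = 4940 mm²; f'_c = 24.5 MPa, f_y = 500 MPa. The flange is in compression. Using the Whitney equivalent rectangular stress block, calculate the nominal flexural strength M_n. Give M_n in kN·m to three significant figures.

Tension: T = A_s f_y = 4940 × 500 = 2470000 N.
Try a within the flange: a = T/(0.85 f'_c b_f) = 2470000/(0.85 × 24.5 × 950) = 124.85 mm.
a = 124.85 > h_f = 115 mm: the block extends into the web. Split into flange-overhang and web parts.
C_f = 0.85 f'_c (b_f − b_w) h_f = 0.85 × 24.5 × (950 − 285) × 115 = 1592592 N.
Remaining web compression depth: a_w = (T − C_f)/(0.85 f'_c b_w) = (2470000 − 1592592)/(0.85 × 24.5 × 285) = 147.83 mm.
M_n = C_f(d − h_f/2) + (T − C_f)(d − a_w/2) = 1592592 × (815 − 57.5) + 877408 × (815 − 73.915) = 1206.39 + 650.23 = 1856.62 × 10⁶ N·mm.
M_n = 1856.62 kN·m.

M_n ≈ 1860 kN·m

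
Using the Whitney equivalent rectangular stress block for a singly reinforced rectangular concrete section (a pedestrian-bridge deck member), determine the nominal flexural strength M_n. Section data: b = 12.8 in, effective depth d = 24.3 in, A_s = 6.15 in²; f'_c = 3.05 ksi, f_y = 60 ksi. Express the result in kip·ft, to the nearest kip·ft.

T = A_s f_y = 6.15 × 60 = 369 kips.
a = T/(0.85 f'_c b) = 369/(0.85 × 3.05 × 12.8) = 11.120 in.
M_n = T(d − a/2) = 369 × (24.3 − 5.56) = 6915.1 kip·in = 6915.1/12 = 576.26 kip·ft.

M_n ≈ 576 kip·ft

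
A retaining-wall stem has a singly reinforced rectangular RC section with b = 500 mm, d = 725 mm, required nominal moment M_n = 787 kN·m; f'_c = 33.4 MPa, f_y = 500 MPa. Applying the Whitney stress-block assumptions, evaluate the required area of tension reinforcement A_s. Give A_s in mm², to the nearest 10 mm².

With M_n = 0.85 f'_c a b (d − a/2), solve the quadratic for a:
a = d − √(d² − 2M_n/(0.85 f'_c b)) = 725 − √(725² − 2 × 787×10⁶/(0.85 × 33.4 × 500)) = 81.00 mm.
A_s = 0.85 f'_c a b / f_y = 0.85 × 33.4 × 81.00 × 500 / 500 = 2299.6 mm².

A_s ≈ 2300 mm²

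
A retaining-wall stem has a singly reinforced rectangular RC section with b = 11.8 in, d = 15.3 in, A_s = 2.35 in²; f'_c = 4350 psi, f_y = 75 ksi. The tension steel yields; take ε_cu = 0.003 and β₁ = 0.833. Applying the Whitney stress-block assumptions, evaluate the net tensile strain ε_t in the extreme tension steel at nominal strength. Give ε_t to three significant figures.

ε_t ≈ 0.00646

a = A_s f_y/(0.85 f'_c b) = 4.040 in.
β₁ = 0.833, so c = a/β₁ = 4.040/0.833 = 4.850 in.
From the linear strain diagram with ε_cu = 0.003: ε_t = 0.003 (d − c)/c = 0.003 × (15.3 − 4.850)/4.850 = 0.00646.
Since ε_t ≥ 0.005, the section is tension-controlled.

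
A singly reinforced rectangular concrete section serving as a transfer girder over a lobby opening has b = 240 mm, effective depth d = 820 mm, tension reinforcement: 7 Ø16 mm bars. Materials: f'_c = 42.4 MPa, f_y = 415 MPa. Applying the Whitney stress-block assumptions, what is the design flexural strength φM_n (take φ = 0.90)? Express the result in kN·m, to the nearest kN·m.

A_s = 7 × 201 = 1407 mm².
T = A_s f_y = 1407 × 415 = 583905 N = 583.905 kN.
From C = T: a = T/(0.85 f'_c b) = 583905/(0.85 × 42.4 × 240) = 67.51 mm.
M_n = T(d − a/2) = 583.905 kN × (820 − 33.755) mm = 459.09 kN·m.
φM_n = 0.90 × 459.09 = 413.18 kN·m.

φM_n ≈ 413 kN·m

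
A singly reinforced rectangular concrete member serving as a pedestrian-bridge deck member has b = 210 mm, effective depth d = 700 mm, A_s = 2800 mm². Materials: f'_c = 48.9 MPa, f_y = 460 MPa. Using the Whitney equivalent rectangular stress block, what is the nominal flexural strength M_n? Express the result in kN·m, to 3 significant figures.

T = A_s f_y = 2800 × 460 = 1288000 N = 1288 kN.
From C = T: a = T/(0.85 f'_c b) = 1288000/(0.85 × 48.9 × 210) = 147.56 mm.
M_n = T(d − a/2) = 1288 kN × (700 − 73.78) mm = 806.57 kN·m.

M_n ≈ 807 kN·m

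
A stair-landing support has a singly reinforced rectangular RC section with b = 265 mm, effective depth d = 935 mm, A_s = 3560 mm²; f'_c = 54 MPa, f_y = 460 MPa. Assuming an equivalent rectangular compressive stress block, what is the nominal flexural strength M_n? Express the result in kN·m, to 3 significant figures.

T = A_s f_y = 3560 × 460 = 1637600 N = 1637.6 kN.
From C = T: a = T/(0.85 f'_c b) = 1637600/(0.85 × 54 × 265) = 134.63 mm.
M_n = T(d − a/2) = 1637.6 kN × (935 − 67.315) mm = 1420.92 kN·m.

M_n ≈ 1420 kN·m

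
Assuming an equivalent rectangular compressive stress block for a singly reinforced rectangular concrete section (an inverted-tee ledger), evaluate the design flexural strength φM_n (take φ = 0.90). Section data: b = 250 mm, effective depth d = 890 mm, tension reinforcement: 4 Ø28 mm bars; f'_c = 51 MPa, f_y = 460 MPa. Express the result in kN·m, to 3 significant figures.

φM_n ≈ 855 kN·m

A_s = 4 × 616 = 2464 mm².
T = A_s f_y = 2464 × 460 = 1133440 N = 1133.44 kN.
From C = T: a = T/(0.85 f'_c b) = 1133440/(0.85 × 51 × 250) = 104.59 mm.
M_n = T(d − a/2) = 1133.44 kN × (890 − 52.295) mm = 949.49 kN·m.
φM_n = 0.90 × 949.49 = 854.54 kN·m.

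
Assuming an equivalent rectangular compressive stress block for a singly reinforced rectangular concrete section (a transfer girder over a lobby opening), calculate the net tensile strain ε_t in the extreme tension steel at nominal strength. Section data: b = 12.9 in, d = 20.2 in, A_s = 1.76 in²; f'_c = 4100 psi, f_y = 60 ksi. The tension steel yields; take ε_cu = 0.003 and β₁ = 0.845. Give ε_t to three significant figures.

a = A_s f_y/(0.85 f'_c b) = 2.349 in.
β₁ = 0.845, so c = a/β₁ = 2.349/0.845 = 2.780 in.
From the linear strain diagram with ε_cu = 0.003: ε_t = 0.003 (d − c)/c = 0.003 × (20.2 − 2.780)/2.780 = 0.0188.
Since ε_t ≥ 0.005, the section is tension-controlled.

ε_t ≈ 0.0188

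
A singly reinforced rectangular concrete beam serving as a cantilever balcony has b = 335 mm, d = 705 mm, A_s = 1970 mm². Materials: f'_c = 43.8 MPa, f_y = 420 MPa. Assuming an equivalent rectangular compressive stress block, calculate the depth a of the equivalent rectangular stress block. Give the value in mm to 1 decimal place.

T = A_s f_y = 1970 × 420 = 827400 N = 827.4 kN.
Setting C = 0.85 f'_c a b equal to T: a = 827400/(0.85 × 43.8 × 335) = 66.3 mm.

a ≈ 66.3 mm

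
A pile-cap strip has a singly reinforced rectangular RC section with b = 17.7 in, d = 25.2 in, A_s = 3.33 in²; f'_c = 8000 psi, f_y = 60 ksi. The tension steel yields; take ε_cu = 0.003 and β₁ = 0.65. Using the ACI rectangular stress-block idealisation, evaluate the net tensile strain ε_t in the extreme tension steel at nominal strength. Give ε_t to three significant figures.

a = A_s f_y/(0.85 f'_c b) = 1.660 in.
β₁ = 0.65, so c = a/β₁ = 1.660/0.65 = 2.554 in.
From the linear strain diagram with ε_cu = 0.003: ε_t = 0.003 (d − c)/c = 0.003 × (25.2 − 2.554)/2.554 = 0.0266.
Since ε_t ≥ 0.005, the section is tension-controlled.

ε_t ≈ 0.0266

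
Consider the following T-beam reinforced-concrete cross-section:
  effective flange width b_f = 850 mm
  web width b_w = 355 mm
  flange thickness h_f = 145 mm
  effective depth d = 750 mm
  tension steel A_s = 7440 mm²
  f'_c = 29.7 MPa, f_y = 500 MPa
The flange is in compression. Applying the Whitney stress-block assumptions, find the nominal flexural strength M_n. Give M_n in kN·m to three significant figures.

Tension: T = A_s f_y = 7440 × 500 = 3720000 N.
Try a within the flange: a = T/(0.85 f'_c b_f) = 3720000/(0.85 × 29.7 × 850) = 173.36 mm.
a = 173.36 > h_f = 145 mm: the block extends into the web. Split into flange-overhang and web parts.
C_f = 0.85 f'_c (b_f − b_w) h_f = 0.85 × 29.7 × (850 − 355) × 145 = 1811960 N.
Remaining web compression depth: a_w = (T − C_f)/(0.85 f'_c b_w) = (3720000 − 1811960)/(0.85 × 29.7 × 355) = 212.90 mm.
M_n = C_f(d − h_f/2) + (T − C_f)(d − a_w/2) = 1811960 × (750 − 72.5) + 1908040 × (750 − 106.45) = 1227.60 + 1227.92 = 2455.52 × 10⁶ N·mm.
M_n = 2455.52 kN·m.

M_n ≈ 2460 kN·m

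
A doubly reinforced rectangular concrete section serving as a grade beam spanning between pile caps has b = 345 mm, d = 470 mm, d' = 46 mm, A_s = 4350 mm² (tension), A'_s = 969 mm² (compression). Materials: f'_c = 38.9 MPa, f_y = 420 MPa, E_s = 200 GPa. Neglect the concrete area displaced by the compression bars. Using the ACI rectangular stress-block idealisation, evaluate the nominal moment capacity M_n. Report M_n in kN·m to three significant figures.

Assume both tension and compression steel yield.
Net tension couple steel: A_s − A'_s = 3381 mm².
a = (A_s − A'_s) f_y / (0.85 f'_c b) = 1420020/(0.85 × 38.9 × 345) = 124.48 mm.
c = a/β₁ = 124.48/0.772 = 161.24 mm; ε'_s = 0.003(c − d')/c = 0.0021 ≥ f_y/E_s = 0.0021, so compression steel does yield.
M_n = (A_s − A'_s) f_y (d − a/2) + A'_s f_y (d − d') = [1420020 × (470 − 62.24) + 406980 × (470 − 46)] × 10⁻⁶ = 579.03 + 172.56 = 751.59 kN·m.

M_n ≈ 752 kN·m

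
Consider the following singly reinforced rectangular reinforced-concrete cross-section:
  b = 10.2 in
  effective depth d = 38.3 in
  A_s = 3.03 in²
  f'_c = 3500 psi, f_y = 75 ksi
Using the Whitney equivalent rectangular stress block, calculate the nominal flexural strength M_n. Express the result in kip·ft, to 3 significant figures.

T = A_s f_y = 3.03 × 75 = 227.25 kips.
a = T/(0.85 f'_c b) = 227.25/(0.85 × 3.5 × 10.2) = 7.489 in.
M_n = T(d − a/2) = 227.25 × (38.3 − 3.7445) = 7852.7 kip·in = 7852.7/12 = 654.39 kip·ft.

M_n ≈ 654 kip·ft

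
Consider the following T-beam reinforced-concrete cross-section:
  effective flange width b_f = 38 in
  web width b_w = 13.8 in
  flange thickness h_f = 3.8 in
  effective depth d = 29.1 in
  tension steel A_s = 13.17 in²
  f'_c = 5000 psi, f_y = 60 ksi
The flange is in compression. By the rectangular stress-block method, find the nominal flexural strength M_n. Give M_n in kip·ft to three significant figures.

M_n ≈ 1740 kip·ft

Tension: T = A_s f_y = 13.17 × 60 = 790.2 kips.
Try a within the flange: a = T/(0.85 f'_c b_f) = 790.2/(0.85 × 5 × 38) = 4.893 in.
a = 4.893 > h_f = 3.8 in: the block extends into the web. Split into flange-overhang and web parts.
C_f = 0.85 f'_c (b_f − b_w) h_f = 0.85 × 5 × (38 − 13.8) × 3.8 = 390.8 kips.
Remaining web compression depth: a_w = (T − C_f)/(0.85 f'_c b_w) = (790.2 − 390.8)/(0.85 × 5 × 13.8) = 6.810 in.
M_n = C_f(d − h_f/2) + (T − C_f)(d − a_w/2) = 390.8 × (29.1 − 1.9) + 399.4 × (29.1 − 3.405) = 10629.8 + 10262.6 = 20892.4 kip·in.
M_n = 20892.4/12 = 1741.03 kip·ft.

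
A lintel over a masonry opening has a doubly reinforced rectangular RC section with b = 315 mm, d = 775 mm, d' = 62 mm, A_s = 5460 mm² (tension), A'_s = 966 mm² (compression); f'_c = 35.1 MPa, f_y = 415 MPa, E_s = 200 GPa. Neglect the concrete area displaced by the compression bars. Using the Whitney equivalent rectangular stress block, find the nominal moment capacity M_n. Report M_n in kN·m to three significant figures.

M_n ≈ 1550 kN·m

Assume both tension and compression steel yield.
Net tension couple steel: A_s − A'_s = 4494 mm².
a = (A_s − A'_s) f_y / (0.85 f'_c b) = 1865010/(0.85 × 35.1 × 315) = 198.45 mm.
c = a/β₁ = 198.45/0.799 = 248.37 mm; ε'_s = 0.003(c − d')/c = 0.0023 ≥ f_y/E_s = 0.0021, so compression steel does yield.
M_n = (A_s − A'_s) f_y (d − a/2) + A'_s f_y (d − d') = [1865010 × (775 − 99.225) + 400890 × (775 − 62)] × 10⁻⁶ = 1260.33 + 285.83 = 1546.16 kN·m.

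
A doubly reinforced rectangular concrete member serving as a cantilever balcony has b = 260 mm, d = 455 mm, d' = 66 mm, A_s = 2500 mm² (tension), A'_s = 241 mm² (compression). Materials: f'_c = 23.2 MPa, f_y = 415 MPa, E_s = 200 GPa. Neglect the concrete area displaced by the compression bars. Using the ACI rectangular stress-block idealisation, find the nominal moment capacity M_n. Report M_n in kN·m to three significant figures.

Assume both tension and compression steel yield.
Net tension couple steel: A_s − A'_s = 2259 mm².
a = (A_s − A'_s) f_y / (0.85 f'_c b) = 937485/(0.85 × 23.2 × 260) = 182.85 mm.
c = a/β₁ = 182.85/0.85 = 215.12 mm; ε'_s = 0.003(c − d')/c = 0.0021 ≥ f_y/E_s = 0.0021, so compression steel does yield.
M_n = (A_s − A'_s) f_y (d − a/2) + A'_s f_y (d − d') = [937485 × (455 − 91.425) + 100015 × (455 − 66)] × 10⁻⁶ = 340.85 + 38.91 = 379.76 kN·m.

M_n ≈ 380 kN·m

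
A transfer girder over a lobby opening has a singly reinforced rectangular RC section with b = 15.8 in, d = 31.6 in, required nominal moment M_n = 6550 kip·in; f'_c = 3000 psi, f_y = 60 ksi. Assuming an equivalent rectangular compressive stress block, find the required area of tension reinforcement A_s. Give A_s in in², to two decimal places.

A_s ≈ 3.79 in²

From M_n = 0.85 f'_c a b (d − a/2):
a = d − √(d² − 2M_n/(0.85 f'_c b)) = 31.6 − √(31.6² − 2 × 6550/(0.85 × 3 × 15.8)) = 5.650 in.
A_s = 0.85 f'_c a b / f_y = 0.85 × 3 × 5.650 × 15.8 / 60 = 3.794 in².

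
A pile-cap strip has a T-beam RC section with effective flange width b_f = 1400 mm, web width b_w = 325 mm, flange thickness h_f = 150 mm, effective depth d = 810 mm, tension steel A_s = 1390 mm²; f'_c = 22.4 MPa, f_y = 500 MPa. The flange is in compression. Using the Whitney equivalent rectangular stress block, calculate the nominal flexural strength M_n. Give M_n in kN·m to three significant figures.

M_n ≈ 554 kN·m

Tension: T = A_s f_y = 1390 × 500 = 695000 N.
Try a within the flange: a = T/(0.85 f'_c b_f) = 695000/(0.85 × 22.4 × 1400) = 26.07 mm.
Since a = 26.07 ≤ h_f = 150 mm, the stress block lies entirely in the flange; analyse as a rectangular beam of width b_f.
M_n = T(d − a/2) = 695000 × (810 − 13.035) = 553.89 × 10⁶ N·mm.
M_n = 553.89 kN·m.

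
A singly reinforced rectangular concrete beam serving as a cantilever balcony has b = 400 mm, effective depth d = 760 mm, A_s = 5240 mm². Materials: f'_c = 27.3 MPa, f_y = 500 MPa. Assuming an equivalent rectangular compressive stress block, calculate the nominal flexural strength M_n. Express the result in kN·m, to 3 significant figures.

M_n ≈ 1620 kN·m

T = A_s f_y = 5240 × 500 = 2620000 N = 2620 kN.
From C = T: a = T/(0.85 f'_c b) = 2620000/(0.85 × 27.3 × 400) = 282.27 mm.
M_n = T(d − a/2) = 2620 kN × (760 − 141.135) mm = 1621.43 kN·m.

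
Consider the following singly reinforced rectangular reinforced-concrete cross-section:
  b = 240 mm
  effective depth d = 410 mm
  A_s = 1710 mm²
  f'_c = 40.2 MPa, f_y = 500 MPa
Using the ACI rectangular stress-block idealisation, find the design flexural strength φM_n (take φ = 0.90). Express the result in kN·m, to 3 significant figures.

T = A_s f_y = 1710 × 500 = 855000 N = 855 kN.
From C = T: a = T/(0.85 f'_c b) = 855000/(0.85 × 40.2 × 240) = 104.26 mm.
M_n = T(d − a/2) = 855 kN × (410 − 52.13) mm = 305.98 kN·m.
φM_n = 0.90 × 305.98 = 275.38 kN·m.

φM_n ≈ 275 kN·m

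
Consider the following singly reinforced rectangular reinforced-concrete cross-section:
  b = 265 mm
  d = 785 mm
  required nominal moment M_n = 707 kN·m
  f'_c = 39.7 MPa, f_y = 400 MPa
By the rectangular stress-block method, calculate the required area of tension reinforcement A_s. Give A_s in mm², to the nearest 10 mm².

With M_n = 0.85 f'_c a b (d − a/2), solve the quadratic for a:
a = d − √(d² − 2M_n/(0.85 f'_c b)) = 785 − √(785² − 2 × 707×10⁶/(0.85 × 39.7 × 265)) = 108.17 mm.
A_s = 0.85 f'_c a b / f_y = 0.85 × 39.7 × 108.17 × 265 / 400 = 2418.3 mm².

A_s ≈ 2420 mm²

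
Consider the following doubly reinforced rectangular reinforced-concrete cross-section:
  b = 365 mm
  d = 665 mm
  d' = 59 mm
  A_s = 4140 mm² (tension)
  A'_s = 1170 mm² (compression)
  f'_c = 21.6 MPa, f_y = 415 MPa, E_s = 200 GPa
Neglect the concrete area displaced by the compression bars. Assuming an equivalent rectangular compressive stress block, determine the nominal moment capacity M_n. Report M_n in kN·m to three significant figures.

M_n ≈ 1000 kN·m

Assume both tension and compression steel yield.
Net tension couple steel: A_s − A'_s = 2970 mm².
a = (A_s − A'_s) f_y / (0.85 f'_c b) = 1232550/(0.85 × 21.6 × 365) = 183.92 mm.
c = a/β₁ = 183.92/0.85 = 216.38 mm; ε'_s = 0.003(c − d')/c = 0.0022 ≥ f_y/E_s = 0.0021, so compression steel does yield.
M_n = (A_s − A'_s) f_y (d − a/2) + A'_s f_y (d − d') = [1232550 × (665 − 91.96) + 485550 × (665 − 59)] × 10⁻⁶ = 706.30 + 294.24 = 1000.54 kN·m.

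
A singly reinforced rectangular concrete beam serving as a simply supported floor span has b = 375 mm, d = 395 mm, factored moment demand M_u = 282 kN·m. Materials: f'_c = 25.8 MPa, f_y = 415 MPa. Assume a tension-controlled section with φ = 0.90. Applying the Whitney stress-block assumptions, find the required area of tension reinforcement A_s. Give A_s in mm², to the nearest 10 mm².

A_s ≈ 2230 mm²

M_n = M_u/φ = 282/0.90 = 313.333 kN·m.
With M_n = 0.85 f'_c a b (d − a/2), solve the quadratic for a:
a = d − √(d² − 2M_n/(0.85 f'_c b)) = 395 − √(395² − 2 × 313.333×10⁶/(0.85 × 25.8 × 375)) = 112.47 mm.
A_s = 0.85 f'_c a b / f_y = 0.85 × 25.8 × 112.47 × 375 / 415 = 2228.7 mm².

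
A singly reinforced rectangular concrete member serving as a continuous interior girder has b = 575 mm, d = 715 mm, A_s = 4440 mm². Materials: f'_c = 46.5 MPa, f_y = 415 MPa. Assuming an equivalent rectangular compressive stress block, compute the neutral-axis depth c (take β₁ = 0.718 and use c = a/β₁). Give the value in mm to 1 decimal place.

c ≈ 112.9 mm

T = A_s f_y = 4440 × 415 = 1842600 N = 1842.6 kN.
Setting C = 0.85 f'_c a b equal to T: a = 1842600/(0.85 × 46.5 × 575) = 81.076 mm.
With β₁ = 0.718, c = a/β₁ = 81.076/0.718 = 112.9 mm.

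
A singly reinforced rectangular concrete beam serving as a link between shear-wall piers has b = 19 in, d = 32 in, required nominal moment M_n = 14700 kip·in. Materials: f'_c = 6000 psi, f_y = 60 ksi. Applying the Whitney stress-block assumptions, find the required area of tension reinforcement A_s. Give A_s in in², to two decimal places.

A_s ≈ 8.33 in²

From M_n = 0.85 f'_c a b (d − a/2):
a = d − √(d² − 2M_n/(0.85 f'_c b)) = 32 − √(32² − 2 × 14700/(0.85 × 6 × 19)) = 5.156 in.
A_s = 0.85 f'_c a b / f_y = 0.85 × 6 × 5.156 × 19 / 60 = 8.327 in².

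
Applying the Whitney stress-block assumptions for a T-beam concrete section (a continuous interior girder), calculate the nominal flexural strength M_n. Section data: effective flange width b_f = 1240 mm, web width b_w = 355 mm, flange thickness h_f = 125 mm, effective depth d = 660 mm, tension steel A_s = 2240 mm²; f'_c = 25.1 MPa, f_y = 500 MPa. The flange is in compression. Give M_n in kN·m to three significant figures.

M_n ≈ 715 kN·m

Tension: T = A_s f_y = 2240 × 500 = 1120000 N.
Try a within the flange: a = T/(0.85 f'_c b_f) = 1120000/(0.85 × 25.1 × 1240) = 42.34 mm.
Since a = 42.34 ≤ h_f = 125 mm, the stress block lies entirely in the flange; analyse as a rectangular beam of width b_f.
M_n = T(d − a/2) = 1120000 × (660 − 21.17) = 715.49 × 10⁶ N·mm.
M_n = 715.49 kN·m.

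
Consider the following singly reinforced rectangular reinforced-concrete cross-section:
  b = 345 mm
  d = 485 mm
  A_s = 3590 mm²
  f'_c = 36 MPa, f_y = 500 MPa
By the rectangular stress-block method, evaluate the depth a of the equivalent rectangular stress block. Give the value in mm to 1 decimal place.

T = A_s f_y = 3590 × 500 = 1795000 N = 1795 kN.
Setting C = 0.85 f'_c a b equal to T: a = 1795000/(0.85 × 36 × 345) = 170.0 mm.

a ≈ 170.0 mm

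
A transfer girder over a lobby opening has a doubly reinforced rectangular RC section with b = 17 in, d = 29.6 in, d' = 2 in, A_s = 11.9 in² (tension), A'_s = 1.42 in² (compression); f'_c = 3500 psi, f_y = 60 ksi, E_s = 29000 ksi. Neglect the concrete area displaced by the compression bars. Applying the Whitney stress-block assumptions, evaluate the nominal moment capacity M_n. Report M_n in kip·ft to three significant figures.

Assume both steels yield.
a = (A_s − A'_s) f_y/(0.85 f'_c b) = (11.9 − 1.42) × 60/(0.85 × 3.5 × 17) = 12.433 in.
c = a/β₁ = 12.433/0.85 = 14.627 in; ε'_s = 0.003(c − d')/c = 0.0026 ≥ ε_y = 0.0021, so the compression steel yields.
M_n = (A_s − A'_s) f_y (d − a/2) + A'_s f_y (d − d') = 628.8 × (29.6 − 6.2165) + 85.2 × (29.6 − 2) = 14703.5 + 2351.5 = 17055.0 kip·in = 17055.0/12 = 1421.25 kip·ft.

M_n ≈ 1420 kip·ft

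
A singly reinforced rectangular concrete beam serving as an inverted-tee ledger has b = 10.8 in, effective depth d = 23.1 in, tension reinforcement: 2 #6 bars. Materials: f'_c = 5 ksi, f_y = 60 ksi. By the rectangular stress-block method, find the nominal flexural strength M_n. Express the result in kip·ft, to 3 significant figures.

M_n ≈ 99.1 kip·ft

A_s = 2 × 0.44 = 0.88 in².
T = A_s f_y = 0.88 × 60 = 52.8 kips.
a = T/(0.85 f'_c b) = 52.8/(0.85 × 5 × 10.8) = 1.150 in.
M_n = T(d − a/2) = 52.8 × (23.1 − 0.575) = 1189.3 kip·in = 1189.3/12 = 99.11 kip·ft.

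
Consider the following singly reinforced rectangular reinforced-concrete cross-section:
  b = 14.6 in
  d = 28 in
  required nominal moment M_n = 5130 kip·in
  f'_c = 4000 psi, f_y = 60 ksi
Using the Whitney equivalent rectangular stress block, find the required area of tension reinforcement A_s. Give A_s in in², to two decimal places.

From M_n = 0.85 f'_c a b (d − a/2):
a = d − √(d² − 2M_n/(0.85 f'_c b)) = 28 − √(28² − 2 × 5130/(0.85 × 4 × 14.6)) = 3.973 in.
A_s = 0.85 f'_c a b / f_y = 0.85 × 4 × 3.973 × 14.6 / 60 = 3.287 in².

A_s ≈ 3.29 in²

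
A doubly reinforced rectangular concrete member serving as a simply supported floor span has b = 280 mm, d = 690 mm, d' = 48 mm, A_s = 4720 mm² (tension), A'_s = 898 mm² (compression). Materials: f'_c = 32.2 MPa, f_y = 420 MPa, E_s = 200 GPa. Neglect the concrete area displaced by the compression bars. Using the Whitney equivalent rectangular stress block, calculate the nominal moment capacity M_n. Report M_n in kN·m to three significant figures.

M_n ≈ 1180 kN·m

Assume both tension and compression steel yield.
Net tension couple steel: A_s − A'_s = 3822 mm².
a = (A_s − A'_s) f_y / (0.85 f'_c b) = 1605240/(0.85 × 32.2 × 280) = 209.46 mm.
c = a/β₁ = 209.46/0.82 = 255.44 mm; ε'_s = 0.003(c − d')/c = 0.0024 ≥ f_y/E_s = 0.0021, so compression steel does yield.
M_n = (A_s − A'_s) f_y (d − a/2) + A'_s f_y (d − d') = [1605240 × (690 − 104.73) + 377160 × (690 − 48)] × 10⁻⁶ = 939.50 + 242.14 = 1181.64 kN·m.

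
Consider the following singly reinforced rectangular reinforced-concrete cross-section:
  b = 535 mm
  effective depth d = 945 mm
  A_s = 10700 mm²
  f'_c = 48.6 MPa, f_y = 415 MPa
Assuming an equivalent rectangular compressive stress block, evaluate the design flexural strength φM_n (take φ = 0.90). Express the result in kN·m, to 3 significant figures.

T = A_s f_y = 10700 × 415 = 4440500 N = 4440.5 kN.
From C = T: a = T/(0.85 f'_c b) = 4440500/(0.85 × 48.6 × 535) = 200.92 mm.
M_n = T(d − a/2) = 4440.5 kN × (945 − 100.46) mm = 3750.18 kN·m.
φM_n = 0.90 × 3750.18 = 3375.16 kN·m.

φM_n ≈ 3380 kN·m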